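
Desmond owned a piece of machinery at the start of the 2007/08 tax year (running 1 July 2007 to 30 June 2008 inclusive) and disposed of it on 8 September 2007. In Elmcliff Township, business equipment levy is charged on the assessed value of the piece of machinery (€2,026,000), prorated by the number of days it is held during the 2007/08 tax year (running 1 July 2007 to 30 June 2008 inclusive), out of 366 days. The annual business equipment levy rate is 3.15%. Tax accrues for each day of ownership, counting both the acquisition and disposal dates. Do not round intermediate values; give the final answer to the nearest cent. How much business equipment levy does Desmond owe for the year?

€12,205.82

Days held (1 July – 8 September 2007): 70 out of 366
Tax = €2,026,000 × 3.15% × 70/366 = €12,205.8197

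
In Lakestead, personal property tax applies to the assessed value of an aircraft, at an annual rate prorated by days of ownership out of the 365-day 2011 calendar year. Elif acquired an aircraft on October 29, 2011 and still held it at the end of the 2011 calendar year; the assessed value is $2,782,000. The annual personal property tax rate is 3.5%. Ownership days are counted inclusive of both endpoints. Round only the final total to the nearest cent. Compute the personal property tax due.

Days held (October 29 – December 31, 2011): 64 out of 365
Tax = $2,782,000 × 3.5% × 64/365 = $17,073.0959

$17,073.10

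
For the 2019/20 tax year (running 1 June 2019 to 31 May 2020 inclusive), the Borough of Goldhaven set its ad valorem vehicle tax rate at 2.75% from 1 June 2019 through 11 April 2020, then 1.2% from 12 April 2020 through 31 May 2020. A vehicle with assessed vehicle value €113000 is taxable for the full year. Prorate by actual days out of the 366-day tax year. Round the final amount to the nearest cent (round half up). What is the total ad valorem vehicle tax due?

€2868.22

1 June 2019 – 11 April 2020: 316 days at 2.75% → €113000 × 2.75% × 316/366 = €2682.9781
12 April – 31 May 2020: 50 days at 1.2% → €113000 × 1.2% × 50/366 = €185.2459
Total = €2868.2240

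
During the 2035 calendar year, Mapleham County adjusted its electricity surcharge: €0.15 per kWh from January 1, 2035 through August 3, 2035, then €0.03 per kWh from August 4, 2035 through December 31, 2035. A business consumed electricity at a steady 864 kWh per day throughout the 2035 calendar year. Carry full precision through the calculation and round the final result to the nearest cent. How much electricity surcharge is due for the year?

€31,752.00

January 1 – August 3, 2035: 215 days × 864 kWh/day = 185,760 kWh at €0.15/kWh → €27,864.00
August 4 – December 31, 2035: 150 days × 864 kWh/day = 129,600 kWh at €0.03/kWh → €3,888.00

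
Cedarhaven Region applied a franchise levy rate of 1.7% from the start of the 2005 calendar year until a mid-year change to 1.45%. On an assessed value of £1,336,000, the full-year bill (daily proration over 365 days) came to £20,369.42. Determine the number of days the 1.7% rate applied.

Let d = days at the first rate; then 365 − d days at the second rate.
£1,336,000 × [1.7%·d + 1.45%·(365−d)] / 365 = £20,369.42
Solving gives d = 109, so the new rate took effect on April 20, 2005.

109 days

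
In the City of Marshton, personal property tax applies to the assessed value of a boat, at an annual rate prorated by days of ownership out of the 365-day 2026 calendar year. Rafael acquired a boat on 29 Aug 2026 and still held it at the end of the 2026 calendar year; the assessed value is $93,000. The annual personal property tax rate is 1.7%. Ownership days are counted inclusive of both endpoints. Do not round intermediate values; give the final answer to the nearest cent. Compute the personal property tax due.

Days held (29 Aug – 31 Dec 2026): 125 out of 365
Tax = $93,000 × 1.7% × 125/365 = $541.4384

$541.44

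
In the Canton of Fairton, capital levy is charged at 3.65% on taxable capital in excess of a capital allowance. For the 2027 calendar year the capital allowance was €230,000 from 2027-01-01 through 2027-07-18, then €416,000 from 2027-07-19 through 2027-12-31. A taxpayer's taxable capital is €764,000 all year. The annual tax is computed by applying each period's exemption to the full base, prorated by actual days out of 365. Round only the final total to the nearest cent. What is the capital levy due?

2027-01-01 to 2027-07-18: 199 days, exemption €230,000 → (€764,000 − €230,000) × 3.65% × 199/365 = €10,626.6000
2027-07-19 to 2027-12-31: 166 days, exemption €416,000 → (€764,000 − €416,000) × 3.65% × 166/365 = €5,776.8000
Total = €16,403.4000

€16,403.40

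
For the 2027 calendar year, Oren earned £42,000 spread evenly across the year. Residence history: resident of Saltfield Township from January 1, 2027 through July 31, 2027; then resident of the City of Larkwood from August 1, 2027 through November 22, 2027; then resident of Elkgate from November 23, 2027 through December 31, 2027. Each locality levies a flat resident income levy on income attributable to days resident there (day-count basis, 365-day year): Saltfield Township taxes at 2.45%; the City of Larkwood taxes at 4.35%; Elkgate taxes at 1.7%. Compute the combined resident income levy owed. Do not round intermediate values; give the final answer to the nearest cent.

£1,244.58

Saltfield Township, January 1 – July 31, 2027: 212 days → £42,000 × 2.45% × 212/365 = £597.6658
The City of Larkwood, August 1 – November 22, 2027: 114 days → £42,000 × 4.35% × 114/365 = £570.6247
Elkgate, November 23 – December 31, 2027: 39 days → £42,000 × 1.7% × 39/365 = £76.2904
Total = £1,244.5808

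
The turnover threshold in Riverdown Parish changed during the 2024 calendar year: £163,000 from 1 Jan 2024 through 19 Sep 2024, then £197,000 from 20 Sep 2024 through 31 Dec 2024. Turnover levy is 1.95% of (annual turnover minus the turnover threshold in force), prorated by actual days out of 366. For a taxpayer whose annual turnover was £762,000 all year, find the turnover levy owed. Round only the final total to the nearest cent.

£11,493.92

1 Jan – 19 Sep 2024: 263 days, exemption £163,000 → (£762,000 − £163,000) × 1.95% × 263/366 = £8,393.3648
20 Sep – 31 Dec 2024: 103 days, exemption £197,000 → (£762,000 − £197,000) × 1.95% × 103/366 = £3,100.5533
Total = £11,493.9180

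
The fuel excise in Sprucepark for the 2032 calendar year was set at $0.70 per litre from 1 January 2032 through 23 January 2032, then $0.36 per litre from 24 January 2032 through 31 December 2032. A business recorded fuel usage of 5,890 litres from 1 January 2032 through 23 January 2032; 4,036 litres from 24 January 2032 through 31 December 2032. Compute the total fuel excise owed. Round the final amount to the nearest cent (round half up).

1 January – 23 January 2032: 5,890 litres at $0.70/litre → $4,123.00
24 January – 31 December 2032: 4,036 litres at $0.36/litre → $1,452.96

$5,575.96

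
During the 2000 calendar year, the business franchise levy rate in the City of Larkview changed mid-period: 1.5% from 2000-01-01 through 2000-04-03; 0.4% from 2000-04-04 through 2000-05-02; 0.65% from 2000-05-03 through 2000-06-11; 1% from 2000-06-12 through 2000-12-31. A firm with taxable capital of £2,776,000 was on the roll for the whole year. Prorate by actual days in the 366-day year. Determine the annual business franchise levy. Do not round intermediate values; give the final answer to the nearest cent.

£28,943.21

2000-01-01 to 2000-04-03: 94 days at 1.5% → £2,776,000 × 1.5% × 94/366 = £10,694.4262
2000-04-04 to 2000-05-02: 29 days at 0.4% → £2,776,000 × 0.4% × 29/366 = £879.8251
2000-05-03 to 2000-06-11: 40 days at 0.65% → £2,776,000 × 0.65% × 40/366 = £1,972.0219
2000-06-12 to 2000-12-31: 203 days at 1% → £2,776,000 × 1% × 203/366 = £15,396.9399
Total = £28,943.2131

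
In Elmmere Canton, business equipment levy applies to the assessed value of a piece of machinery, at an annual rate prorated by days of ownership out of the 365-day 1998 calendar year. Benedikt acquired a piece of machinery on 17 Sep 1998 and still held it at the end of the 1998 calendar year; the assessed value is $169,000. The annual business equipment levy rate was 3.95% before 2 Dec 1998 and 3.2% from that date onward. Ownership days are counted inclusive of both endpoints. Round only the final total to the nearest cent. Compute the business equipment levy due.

17 Sep – 1 Dec 1998: 76 days at 3.95% → $169,000 × 3.95% × 76/365 = $1,389.9671
2 Dec – 31 Dec 1998: 30 days at 3.2% → $169,000 × 3.2% × 30/365 = $444.4932
Total = $1,834.4603

$1,834.46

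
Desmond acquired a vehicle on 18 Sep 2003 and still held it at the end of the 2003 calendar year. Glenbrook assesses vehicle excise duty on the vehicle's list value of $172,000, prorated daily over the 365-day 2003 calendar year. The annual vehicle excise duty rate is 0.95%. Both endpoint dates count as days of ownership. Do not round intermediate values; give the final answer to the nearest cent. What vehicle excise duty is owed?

$470.05

Days held (18 Sep – 31 Dec 2003): 105 out of 365
Tax = $172,000 × 0.95% × 105/365 = $470.0548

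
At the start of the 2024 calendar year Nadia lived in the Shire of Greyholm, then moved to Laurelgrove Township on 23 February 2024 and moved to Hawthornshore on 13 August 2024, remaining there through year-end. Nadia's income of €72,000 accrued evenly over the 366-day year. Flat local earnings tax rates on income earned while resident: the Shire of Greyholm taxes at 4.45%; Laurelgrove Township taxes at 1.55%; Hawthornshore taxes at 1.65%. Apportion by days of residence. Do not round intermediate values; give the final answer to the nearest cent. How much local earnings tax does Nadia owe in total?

€1,446.10

The Shire of Greyholm, 1 January – 22 February 2024: 53 days → €72,000 × 4.45% × 53/366 = €463.9672
Laurelgrove Township, 23 February – 12 August 2024: 172 days → €72,000 × 1.55% × 172/366 = €524.4590
Hawthornshore, 13 August – 31 December 2024: 141 days → €72,000 × 1.65% × 141/366 = €457.6721
Total = €1,446.0984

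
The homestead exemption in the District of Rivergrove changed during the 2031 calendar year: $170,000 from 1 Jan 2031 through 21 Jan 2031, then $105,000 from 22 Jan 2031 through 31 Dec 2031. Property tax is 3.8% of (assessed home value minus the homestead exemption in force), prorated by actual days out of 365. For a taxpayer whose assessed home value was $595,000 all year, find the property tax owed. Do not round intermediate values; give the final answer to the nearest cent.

1 Jan – 21 Jan 2031: 21 days, exemption $170,000 → ($595,000 − $170,000) × 3.8% × 21/365 = $929.1781
22 Jan – 31 Dec 2031: 344 days, exemption $105,000 → ($595,000 − $105,000) × 3.8% × 344/365 = $17,548.7123
Total = $18,477.8904

$18,477.89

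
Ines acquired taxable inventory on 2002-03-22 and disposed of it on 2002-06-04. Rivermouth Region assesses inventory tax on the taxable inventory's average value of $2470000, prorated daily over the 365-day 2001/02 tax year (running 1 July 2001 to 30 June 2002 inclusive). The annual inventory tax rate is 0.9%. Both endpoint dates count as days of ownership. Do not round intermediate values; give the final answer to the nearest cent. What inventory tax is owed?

Days held (2002-03-22 to 2002-06-04): 75 out of 365
Tax = $2470000 × 0.9% × 75/365 = $4567.8082

$4567.81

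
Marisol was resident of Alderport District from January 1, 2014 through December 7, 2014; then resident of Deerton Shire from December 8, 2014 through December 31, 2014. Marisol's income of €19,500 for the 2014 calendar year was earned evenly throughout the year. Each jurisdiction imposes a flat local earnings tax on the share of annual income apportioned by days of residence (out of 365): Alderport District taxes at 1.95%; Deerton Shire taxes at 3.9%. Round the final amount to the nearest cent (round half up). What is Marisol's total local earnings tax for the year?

€405.25

Alderport District, January 1 – December 7, 2014: 341 days → €19,500 × 1.95% × 341/365 = €355.2473
Deerton Shire, December 8 – December 31, 2014: 24 days → €19,500 × 3.9% × 24/365 = €50.0055
Total = €405.2527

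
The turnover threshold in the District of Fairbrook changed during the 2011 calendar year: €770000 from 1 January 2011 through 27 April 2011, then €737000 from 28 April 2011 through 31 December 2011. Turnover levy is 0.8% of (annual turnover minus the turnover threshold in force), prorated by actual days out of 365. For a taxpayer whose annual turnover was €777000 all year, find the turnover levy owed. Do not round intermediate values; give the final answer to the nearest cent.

1 January – 27 April 2011: 117 days, exemption €770000 → (€777000 − €770000) × 0.8% × 117/365 = €17.9507
28 April – 31 December 2011: 248 days, exemption €737000 → (€777000 − €737000) × 0.8% × 248/365 = €217.4247
Total = €235.3753

€235.38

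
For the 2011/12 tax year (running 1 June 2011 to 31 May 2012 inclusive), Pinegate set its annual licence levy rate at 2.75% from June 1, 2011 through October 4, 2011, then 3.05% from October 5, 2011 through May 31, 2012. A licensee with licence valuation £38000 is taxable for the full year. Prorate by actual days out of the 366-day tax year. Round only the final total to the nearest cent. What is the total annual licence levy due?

June 1 – October 4, 2011: 126 days at 2.75% → £38000 × 2.75% × 126/366 = £359.7541
October 5, 2011 – May 31, 2012: 240 days at 3.05% → £38000 × 3.05% × 240/366 = £760.0000
Total = £1119.7541

£1119.75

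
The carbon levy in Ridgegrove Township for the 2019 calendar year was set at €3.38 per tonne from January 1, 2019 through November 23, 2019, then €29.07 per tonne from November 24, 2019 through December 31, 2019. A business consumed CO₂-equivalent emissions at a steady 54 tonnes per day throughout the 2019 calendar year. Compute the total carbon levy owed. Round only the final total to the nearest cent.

€119335.68

January 1 – November 23, 2019: 327 days × 54 tonnes/day = 17,658 tonnes at €3.38/tonne → €59684.04
November 24 – December 31, 2019: 38 days × 54 tonnes/day = 2,052 tonnes at €29.07/tonne → €59651.64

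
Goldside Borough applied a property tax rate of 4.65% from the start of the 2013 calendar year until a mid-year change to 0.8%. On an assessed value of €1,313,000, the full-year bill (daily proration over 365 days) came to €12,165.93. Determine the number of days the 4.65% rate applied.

12 days

Let d = days at the first rate; then 365 − d days at the second rate.
€1,313,000 × [4.65%·d + 0.8%·(365−d)] / 365 = €12,165.93
Solving gives d = 12, so the new rate took effect on 13 Jan 2013.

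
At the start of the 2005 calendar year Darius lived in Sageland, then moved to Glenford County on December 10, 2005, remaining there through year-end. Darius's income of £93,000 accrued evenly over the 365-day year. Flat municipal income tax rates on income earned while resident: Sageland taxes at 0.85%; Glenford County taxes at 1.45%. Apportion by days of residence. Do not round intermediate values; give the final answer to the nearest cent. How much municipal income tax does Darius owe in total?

Sageland, January 1 – December 9, 2005: 343 days → £93,000 × 0.85% × 343/365 = £742.8534
Glenford County, December 10 – December 31, 2005: 22 days → £93,000 × 1.45% × 22/365 = £81.2795
Total = £824.1329

£824.13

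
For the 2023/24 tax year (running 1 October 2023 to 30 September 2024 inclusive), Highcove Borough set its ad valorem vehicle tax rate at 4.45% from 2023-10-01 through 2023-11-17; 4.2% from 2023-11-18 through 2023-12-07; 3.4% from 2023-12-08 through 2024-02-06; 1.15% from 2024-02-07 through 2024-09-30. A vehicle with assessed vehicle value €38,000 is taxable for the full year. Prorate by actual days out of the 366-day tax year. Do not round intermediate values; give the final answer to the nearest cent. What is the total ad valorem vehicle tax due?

2023-10-01 to 2023-11-17: 48 days at 4.45% → €38,000 × 4.45% × 48/366 = €221.7705
2023-11-18 to 2023-12-07: 20 days at 4.2% → €38,000 × 4.2% × 20/366 = €87.2131
2023-12-08 to 2024-02-06: 61 days at 3.4% → €38,000 × 3.4% × 61/366 = €215.3333
2024-02-07 to 2024-09-30: 237 days at 1.15% → €38,000 × 1.15% × 237/366 = €282.9754
Total = €807.2923

€807.29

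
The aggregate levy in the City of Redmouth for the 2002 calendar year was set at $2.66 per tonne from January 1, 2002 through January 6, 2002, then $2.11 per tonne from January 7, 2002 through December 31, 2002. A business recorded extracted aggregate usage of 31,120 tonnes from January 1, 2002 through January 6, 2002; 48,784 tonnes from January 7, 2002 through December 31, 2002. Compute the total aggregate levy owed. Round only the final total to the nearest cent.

$185713.44

January 1 – January 6, 2002: 31,120 tonnes at $2.66/tonne → $82779.20
January 7 – December 31, 2002: 48,784 tonnes at $2.11/tonne → $102934.24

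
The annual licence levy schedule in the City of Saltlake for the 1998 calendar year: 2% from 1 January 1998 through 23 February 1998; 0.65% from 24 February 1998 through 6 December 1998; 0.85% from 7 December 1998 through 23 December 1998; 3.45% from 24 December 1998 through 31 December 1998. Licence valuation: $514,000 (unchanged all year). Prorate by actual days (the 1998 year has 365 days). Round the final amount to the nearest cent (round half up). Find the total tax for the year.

$4,730.91

1 January – 23 February 1998: 54 days at 2% → $514,000 × 2% × 54/365 = $1,520.8767
24 February – 6 December 1998: 286 days at 0.65% → $514,000 × 0.65% × 286/365 = $2,617.8795
7 December – 23 December 1998: 17 days at 0.85% → $514,000 × 0.85% × 17/365 = $203.4877
24 December – 31 December 1998: 8 days at 3.45% → $514,000 × 3.45% × 8/365 = $388.6685
Total = $4,730.9123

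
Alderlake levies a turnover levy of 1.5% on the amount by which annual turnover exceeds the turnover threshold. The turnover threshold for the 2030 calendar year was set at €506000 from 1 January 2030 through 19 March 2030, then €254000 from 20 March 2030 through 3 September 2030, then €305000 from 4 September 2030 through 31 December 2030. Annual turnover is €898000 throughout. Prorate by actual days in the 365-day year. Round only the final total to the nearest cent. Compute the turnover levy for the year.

1 January – 19 March 2030: 78 days, exemption €506000 → (€898000 − €506000) × 1.5% × 78/365 = €1256.5479
20 March – 3 September 2030: 168 days, exemption €254000 → (€898000 − €254000) × 1.5% × 168/365 = €4446.2466
4 September – 31 December 2030: 119 days, exemption €305000 → (€898000 − €305000) × 1.5% × 119/365 = €2900.0137
Total = €8602.8082

€8602.81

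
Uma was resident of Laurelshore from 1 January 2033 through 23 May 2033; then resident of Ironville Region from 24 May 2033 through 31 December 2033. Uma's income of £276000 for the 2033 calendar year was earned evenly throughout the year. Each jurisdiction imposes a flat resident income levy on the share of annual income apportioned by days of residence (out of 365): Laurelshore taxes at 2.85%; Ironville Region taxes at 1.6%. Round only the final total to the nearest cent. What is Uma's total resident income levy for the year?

£5767.64

Laurelshore, 1 January – 23 May 2033: 143 days → £276000 × 2.85% × 143/365 = £3081.7479
Ironville Region, 24 May – 31 December 2033: 222 days → £276000 × 1.6% × 222/365 = £2685.8959
Total = £5767.6438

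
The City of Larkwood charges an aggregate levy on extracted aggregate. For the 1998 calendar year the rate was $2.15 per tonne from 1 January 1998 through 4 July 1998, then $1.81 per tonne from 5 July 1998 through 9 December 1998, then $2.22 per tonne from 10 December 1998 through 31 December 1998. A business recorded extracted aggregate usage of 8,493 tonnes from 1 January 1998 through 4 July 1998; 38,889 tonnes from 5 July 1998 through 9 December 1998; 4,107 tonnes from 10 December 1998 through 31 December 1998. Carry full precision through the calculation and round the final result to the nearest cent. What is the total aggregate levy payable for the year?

$97766.58

1 January – 4 July 1998: 8,493 tonnes at $2.15/tonne → $18259.95
5 July – 9 December 1998: 38,889 tonnes at $1.81/tonne → $70389.09
10 December – 31 December 1998: 4,107 tonnes at $2.22/tonne → $9117.54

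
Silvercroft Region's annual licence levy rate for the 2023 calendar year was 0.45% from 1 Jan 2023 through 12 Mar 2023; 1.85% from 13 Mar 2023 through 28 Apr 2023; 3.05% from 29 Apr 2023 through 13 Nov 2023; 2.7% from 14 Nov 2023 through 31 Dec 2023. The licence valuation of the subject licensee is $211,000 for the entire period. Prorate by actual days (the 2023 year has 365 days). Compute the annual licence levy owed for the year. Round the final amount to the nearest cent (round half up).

$4,945.20

1 Jan – 12 Mar 2023: 71 days at 0.45% → $211,000 × 0.45% × 71/365 = $184.6973
13 Mar – 28 Apr 2023: 47 days at 1.85% → $211,000 × 1.85% × 47/365 = $502.6425
29 Apr – 13 Nov 2023: 199 days at 3.05% → $211,000 × 3.05% × 199/365 = $3,508.6699
14 Nov – 31 Dec 2023: 48 days at 2.7% → $211,000 × 2.7% × 48/365 = $749.1945
Total = $4,945.2041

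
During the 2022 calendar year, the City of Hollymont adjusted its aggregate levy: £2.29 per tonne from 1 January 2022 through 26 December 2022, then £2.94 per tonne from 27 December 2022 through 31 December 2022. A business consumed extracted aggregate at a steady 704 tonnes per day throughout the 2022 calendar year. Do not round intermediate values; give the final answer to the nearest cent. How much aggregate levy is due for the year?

£590,726.40

1 January – 26 December 2022: 360 days × 704 tonnes/day = 253,440 tonnes at £2.29/tonne → £580,377.60
27 December – 31 December 2022: 5 days × 704 tonnes/day = 3,520 tonnes at £2.94/tonne → £10,348.80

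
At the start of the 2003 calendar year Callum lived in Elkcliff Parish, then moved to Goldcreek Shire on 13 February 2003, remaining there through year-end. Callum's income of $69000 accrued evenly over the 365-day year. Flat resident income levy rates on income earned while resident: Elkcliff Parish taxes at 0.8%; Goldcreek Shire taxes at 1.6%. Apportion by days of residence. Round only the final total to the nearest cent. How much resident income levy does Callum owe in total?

$1038.97

Elkcliff Parish, 1 January – 12 February 2003: 43 days → $69000 × 0.8% × 43/365 = $65.0301
Goldcreek Shire, 13 February – 31 December 2003: 322 days → $69000 × 1.6% × 322/365 = $973.9397
Total = $1038.9699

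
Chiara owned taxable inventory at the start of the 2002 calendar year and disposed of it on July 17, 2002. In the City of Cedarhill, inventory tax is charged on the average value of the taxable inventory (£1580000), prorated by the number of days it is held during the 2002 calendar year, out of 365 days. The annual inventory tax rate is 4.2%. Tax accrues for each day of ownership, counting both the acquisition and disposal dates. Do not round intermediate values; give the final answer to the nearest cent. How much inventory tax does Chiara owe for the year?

Days held (January 1 – July 17, 2002): 198 out of 365
Tax = £1580000 × 4.2% × 198/365 = £35998.0274

£35998.03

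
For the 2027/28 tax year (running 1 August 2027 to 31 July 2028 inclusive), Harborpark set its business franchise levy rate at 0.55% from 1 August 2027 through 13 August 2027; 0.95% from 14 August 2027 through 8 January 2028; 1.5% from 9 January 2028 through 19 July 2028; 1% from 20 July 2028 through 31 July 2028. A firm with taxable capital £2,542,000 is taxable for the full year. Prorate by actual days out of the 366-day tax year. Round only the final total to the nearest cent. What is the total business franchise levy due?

£31,202.01

1 August – 13 August 2027: 13 days at 0.55% → £2,542,000 × 0.55% × 13/366 = £496.5929
14 August 2027 – 8 January 2028: 148 days at 0.95% → £2,542,000 × 0.95% × 148/366 = £9,765.1694
9 January – 19 July 2028: 193 days at 1.5% → £2,542,000 × 1.5% × 193/366 = £20,106.8033
20 July – 31 July 2028: 12 days at 1% → £2,542,000 × 1% × 12/366 = £833.4426
Total = £31,202.0082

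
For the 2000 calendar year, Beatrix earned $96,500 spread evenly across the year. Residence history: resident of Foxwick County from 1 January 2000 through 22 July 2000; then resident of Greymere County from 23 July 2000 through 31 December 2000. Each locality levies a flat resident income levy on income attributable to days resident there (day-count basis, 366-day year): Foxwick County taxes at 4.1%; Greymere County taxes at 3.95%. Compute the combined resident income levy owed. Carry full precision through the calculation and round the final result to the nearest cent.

$3,892.43

Foxwick County, 1 January – 22 July 2000: 204 days → $96,500 × 4.1% × 204/366 = $2,205.2623
Greymere County, 23 July – 31 December 2000: 162 days → $96,500 × 3.95% × 162/366 = $1,687.1680
Total = $3,892.4303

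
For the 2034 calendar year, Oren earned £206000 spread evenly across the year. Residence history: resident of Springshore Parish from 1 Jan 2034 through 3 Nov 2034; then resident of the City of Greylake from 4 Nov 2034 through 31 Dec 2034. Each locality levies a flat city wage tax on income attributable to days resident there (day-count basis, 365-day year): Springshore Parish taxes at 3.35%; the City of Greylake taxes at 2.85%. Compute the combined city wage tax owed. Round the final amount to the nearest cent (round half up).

Springshore Parish, 1 Jan – 3 Nov 2034: 307 days → £206000 × 3.35% × 307/365 = £5804.4027
The City of Greylake, 4 Nov – 31 Dec 2034: 58 days → £206000 × 2.85% × 58/365 = £932.9260
Total = £6737.3288

£6737.33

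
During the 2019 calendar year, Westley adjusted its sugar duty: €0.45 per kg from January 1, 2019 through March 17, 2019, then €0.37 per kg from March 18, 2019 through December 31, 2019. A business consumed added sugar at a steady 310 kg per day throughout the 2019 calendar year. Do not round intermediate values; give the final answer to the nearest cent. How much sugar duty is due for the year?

€43,750.30

January 1 – March 17, 2019: 76 days × 310 kg/day = 23,560 kg at €0.45/kg → €10,602.00
March 18 – December 31, 2019: 289 days × 310 kg/day = 89,590 kg at €0.37/kg → €33,148.30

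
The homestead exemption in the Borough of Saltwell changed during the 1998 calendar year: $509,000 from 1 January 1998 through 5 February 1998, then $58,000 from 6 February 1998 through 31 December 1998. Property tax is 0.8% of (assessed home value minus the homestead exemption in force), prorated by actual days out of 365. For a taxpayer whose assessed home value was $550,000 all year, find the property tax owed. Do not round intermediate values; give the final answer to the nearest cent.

$3,580.14

1 January – 5 February 1998: 36 days, exemption $509,000 → ($550,000 − $509,000) × 0.8% × 36/365 = $32.3507
6 February – 31 December 1998: 329 days, exemption $58,000 → ($550,000 − $58,000) × 0.8% × 329/365 = $3,547.7918
Total = $3,580.1425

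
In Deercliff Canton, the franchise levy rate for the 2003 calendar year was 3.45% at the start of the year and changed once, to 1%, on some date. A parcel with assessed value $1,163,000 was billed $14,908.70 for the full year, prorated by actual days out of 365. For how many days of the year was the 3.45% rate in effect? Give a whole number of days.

42 days

Let d = days at the first rate; then 365 − d days at the second rate.
$1,163,000 × [3.45%·d + 1%·(365−d)] / 365 = $14,908.70
Solving gives d = 42, so the new rate took effect on February 12, 2003.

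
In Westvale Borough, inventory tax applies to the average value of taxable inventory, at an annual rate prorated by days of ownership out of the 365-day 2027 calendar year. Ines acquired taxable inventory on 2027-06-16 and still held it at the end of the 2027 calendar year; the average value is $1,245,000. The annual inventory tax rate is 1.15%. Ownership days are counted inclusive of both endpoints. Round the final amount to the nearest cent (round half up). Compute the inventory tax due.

$7,805.98

Days held (2027-06-16 to 2027-12-31): 199 out of 365
Tax = $1,245,000 × 1.15% × 199/365 = $7,805.9795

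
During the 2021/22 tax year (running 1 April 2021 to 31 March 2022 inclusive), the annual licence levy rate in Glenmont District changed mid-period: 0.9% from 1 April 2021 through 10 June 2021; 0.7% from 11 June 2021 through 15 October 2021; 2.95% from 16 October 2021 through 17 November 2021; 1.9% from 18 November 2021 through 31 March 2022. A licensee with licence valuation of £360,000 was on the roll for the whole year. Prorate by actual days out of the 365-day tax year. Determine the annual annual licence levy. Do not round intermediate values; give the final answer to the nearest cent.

1 April – 10 June 2021: 71 days at 0.9% → £360,000 × 0.9% × 71/365 = £630.2466
11 June – 15 October 2021: 127 days at 0.7% → £360,000 × 0.7% × 127/365 = £876.8219
16 October – 17 November 2021: 33 days at 2.95% → £360,000 × 2.95% × 33/365 = £960.1644
18 November 2021 – 31 March 2022: 134 days at 1.9% → £360,000 × 1.9% × 134/365 = £2,511.1233
Total = £4,978.3562

£4,978.36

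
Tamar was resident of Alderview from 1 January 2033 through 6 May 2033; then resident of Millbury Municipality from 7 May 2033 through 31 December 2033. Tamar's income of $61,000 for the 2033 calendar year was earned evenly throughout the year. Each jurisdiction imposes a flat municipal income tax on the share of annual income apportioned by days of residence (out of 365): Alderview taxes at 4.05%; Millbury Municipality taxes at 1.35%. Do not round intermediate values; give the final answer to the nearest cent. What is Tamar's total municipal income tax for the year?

$1,392.05

Alderview, 1 January – 6 May 2033: 126 days → $61,000 × 4.05% × 126/365 = $852.8301
Millbury Municipality, 7 May – 31 December 2033: 239 days → $61,000 × 1.35% × 239/365 = $539.2233
Total = $1,392.0534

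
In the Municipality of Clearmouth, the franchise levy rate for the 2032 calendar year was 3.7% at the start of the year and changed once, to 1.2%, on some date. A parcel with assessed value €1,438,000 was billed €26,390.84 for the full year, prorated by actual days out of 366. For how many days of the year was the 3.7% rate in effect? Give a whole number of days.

93 days

Let d = days at the first rate; then 366 − d days at the second rate.
€1,438,000 × [3.7%·d + 1.2%·(366−d)] / 366 = €26,390.84
Solving gives d = 93, so the new rate took effect on 3 April 2032.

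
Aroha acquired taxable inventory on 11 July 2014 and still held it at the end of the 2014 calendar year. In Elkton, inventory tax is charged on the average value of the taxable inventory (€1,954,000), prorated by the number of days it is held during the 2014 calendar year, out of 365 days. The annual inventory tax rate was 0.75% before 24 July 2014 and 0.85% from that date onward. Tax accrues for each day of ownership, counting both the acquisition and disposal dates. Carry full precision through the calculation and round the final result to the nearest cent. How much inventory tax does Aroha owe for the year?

11 July – 23 July 2014: 13 days at 0.75% → €1,954,000 × 0.75% × 13/365 = €521.9589
24 July – 31 December 2014: 161 days at 0.85% → €1,954,000 × 0.85% × 161/365 = €7,326.1616
Total = €7,848.1205

€7,848.12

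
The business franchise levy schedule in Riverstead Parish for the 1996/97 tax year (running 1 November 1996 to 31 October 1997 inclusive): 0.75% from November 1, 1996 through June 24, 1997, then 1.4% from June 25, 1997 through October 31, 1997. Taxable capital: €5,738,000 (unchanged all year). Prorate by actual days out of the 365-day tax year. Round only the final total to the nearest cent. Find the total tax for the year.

November 1, 1996 – June 24, 1997: 236 days at 0.75% → €5,738,000 × 0.75% × 236/365 = €27,825.3699
June 25 – October 31, 1997: 129 days at 1.4% → €5,738,000 × 1.4% × 129/365 = €28,391.3096
Total = €56,216.6795

€56,216.68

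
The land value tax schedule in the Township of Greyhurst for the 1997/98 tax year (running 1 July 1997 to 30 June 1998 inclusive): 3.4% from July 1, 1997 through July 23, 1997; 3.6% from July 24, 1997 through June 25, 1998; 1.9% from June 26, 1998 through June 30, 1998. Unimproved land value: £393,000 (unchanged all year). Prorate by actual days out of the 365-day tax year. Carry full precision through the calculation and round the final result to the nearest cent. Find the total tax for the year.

£14,006.95

July 1 – July 23, 1997: 23 days at 3.4% → £393,000 × 3.4% × 23/365 = £841.9890
July 24, 1997 – June 25, 1998: 337 days at 3.6% → £393,000 × 3.6% × 337/365 = £13,062.6740
June 26 – June 30, 1998: 5 days at 1.9% → £393,000 × 1.9% × 5/365 = £102.2877
Total = £14,006.9507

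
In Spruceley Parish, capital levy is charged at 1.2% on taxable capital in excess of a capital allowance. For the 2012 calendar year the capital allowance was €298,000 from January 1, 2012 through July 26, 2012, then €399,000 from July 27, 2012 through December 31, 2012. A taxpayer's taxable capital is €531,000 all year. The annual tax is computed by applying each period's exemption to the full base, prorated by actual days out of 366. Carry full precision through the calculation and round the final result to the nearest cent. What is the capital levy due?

€2,272.79

January 1 – July 26, 2012: 208 days, exemption €298,000 → (€531,000 − €298,000) × 1.2% × 208/366 = €1,588.9836
July 27 – December 31, 2012: 158 days, exemption €399,000 → (€531,000 − €399,000) × 1.2% × 158/366 = €683.8033
Total = €2,272.7869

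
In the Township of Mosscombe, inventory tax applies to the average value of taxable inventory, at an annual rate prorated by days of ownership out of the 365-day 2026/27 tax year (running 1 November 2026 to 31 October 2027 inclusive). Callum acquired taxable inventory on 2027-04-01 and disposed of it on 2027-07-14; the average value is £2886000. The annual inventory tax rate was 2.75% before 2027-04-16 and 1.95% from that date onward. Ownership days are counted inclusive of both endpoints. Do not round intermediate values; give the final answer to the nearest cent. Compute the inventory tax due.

£17138.10

2027-04-01 to 2027-04-15: 15 days at 2.75% → £2886000 × 2.75% × 15/365 = £3261.5753
2027-04-16 to 2027-07-14: 90 days at 1.95% → £2886000 × 1.95% × 90/365 = £13876.5205
Total = £17138.0959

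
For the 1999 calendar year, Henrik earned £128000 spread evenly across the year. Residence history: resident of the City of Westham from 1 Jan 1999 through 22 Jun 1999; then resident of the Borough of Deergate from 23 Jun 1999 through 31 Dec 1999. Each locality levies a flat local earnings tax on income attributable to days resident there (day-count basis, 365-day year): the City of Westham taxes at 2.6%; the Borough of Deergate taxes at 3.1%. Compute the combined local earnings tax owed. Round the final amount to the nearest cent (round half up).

£3664.66

The City of Westham, 1 Jan – 22 Jun 1999: 173 days → £128000 × 2.6% × 173/365 = £1577.3808
The Borough of Deergate, 23 Jun – 31 Dec 1999: 192 days → £128000 × 3.1% × 192/365 = £2087.2767
Total = £3664.6575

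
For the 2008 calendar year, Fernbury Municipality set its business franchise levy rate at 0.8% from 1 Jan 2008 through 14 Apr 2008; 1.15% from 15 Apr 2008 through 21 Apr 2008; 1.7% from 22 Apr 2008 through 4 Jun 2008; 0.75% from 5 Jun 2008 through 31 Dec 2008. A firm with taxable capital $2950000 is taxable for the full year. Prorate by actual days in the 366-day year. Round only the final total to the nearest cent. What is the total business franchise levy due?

$26142.96

1 Jan – 14 Apr 2008: 105 days at 0.8% → $2950000 × 0.8% × 105/366 = $6770.4918
15 Apr – 21 Apr 2008: 7 days at 1.15% → $2950000 × 1.15% × 7/366 = $648.8388
22 Apr – 4 Jun 2008: 44 days at 1.7% → $2950000 × 1.7% × 44/366 = $6028.9617
5 Jun – 31 Dec 2008: 210 days at 0.75% → $2950000 × 0.75% × 210/366 = $12694.6721
Total = $26142.9645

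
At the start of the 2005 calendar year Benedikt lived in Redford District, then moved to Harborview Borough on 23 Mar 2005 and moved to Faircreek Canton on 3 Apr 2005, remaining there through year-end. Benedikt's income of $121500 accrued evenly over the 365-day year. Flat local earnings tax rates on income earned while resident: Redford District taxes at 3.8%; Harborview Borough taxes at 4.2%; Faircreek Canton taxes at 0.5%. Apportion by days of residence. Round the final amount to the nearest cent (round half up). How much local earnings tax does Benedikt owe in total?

$1632.76

Redford District, 1 Jan – 22 Mar 2005: 81 days → $121500 × 3.8% × 81/365 = $1024.5945
Harborview Borough, 23 Mar – 2 Apr 2005: 11 days → $121500 × 4.2% × 11/365 = $153.7890
Faircreek Canton, 3 Apr – 31 Dec 2005: 273 days → $121500 × 0.5% × 273/365 = $454.3767
Total = $1632.7603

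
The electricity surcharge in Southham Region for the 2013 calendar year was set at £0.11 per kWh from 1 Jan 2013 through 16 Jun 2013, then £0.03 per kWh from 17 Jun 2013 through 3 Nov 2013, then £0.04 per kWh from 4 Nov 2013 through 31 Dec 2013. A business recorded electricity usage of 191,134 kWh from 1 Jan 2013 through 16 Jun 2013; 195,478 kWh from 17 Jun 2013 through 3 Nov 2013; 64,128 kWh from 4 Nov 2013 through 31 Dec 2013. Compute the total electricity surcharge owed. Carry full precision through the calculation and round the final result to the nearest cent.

1 Jan – 16 Jun 2013: 191,134 kWh at £0.11/kWh → £21,024.74
17 Jun – 3 Nov 2013: 195,478 kWh at £0.03/kWh → £5,864.34
4 Nov – 31 Dec 2013: 64,128 kWh at £0.04/kWh → £2,565.12

£29,454.20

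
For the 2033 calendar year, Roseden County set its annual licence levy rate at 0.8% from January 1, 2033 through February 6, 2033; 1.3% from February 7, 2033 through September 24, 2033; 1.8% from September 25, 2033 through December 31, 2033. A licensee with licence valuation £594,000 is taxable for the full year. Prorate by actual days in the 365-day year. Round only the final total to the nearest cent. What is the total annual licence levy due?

January 1 – February 6, 2033: 37 days at 0.8% → £594,000 × 0.8% × 37/365 = £481.7096
February 7 – September 24, 2033: 230 days at 1.3% → £594,000 × 1.3% × 230/365 = £4,865.9178
September 25 – December 31, 2033: 98 days at 1.8% → £594,000 × 1.8% × 98/365 = £2,870.7288
Total = £8,218.3562

£8,218.36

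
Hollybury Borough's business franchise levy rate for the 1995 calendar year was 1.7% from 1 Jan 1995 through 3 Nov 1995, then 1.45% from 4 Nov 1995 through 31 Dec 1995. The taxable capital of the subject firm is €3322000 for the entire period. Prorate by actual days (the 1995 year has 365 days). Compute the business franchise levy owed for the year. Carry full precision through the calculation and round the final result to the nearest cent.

€55154.30

1 Jan – 3 Nov 1995: 307 days at 1.7% → €3322000 × 1.7% × 307/365 = €47500.0493
4 Nov – 31 Dec 1995: 58 days at 1.45% → €3322000 × 1.45% × 58/365 = €7654.2521
Total = €55154.3014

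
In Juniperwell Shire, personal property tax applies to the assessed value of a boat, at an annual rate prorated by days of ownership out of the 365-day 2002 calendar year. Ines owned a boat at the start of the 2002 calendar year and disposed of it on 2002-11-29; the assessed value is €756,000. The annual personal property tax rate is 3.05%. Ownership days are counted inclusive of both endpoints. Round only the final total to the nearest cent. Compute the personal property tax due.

Days held (2002-01-01 to 2002-11-29): 333 out of 365
Tax = €756,000 × 3.05% × 333/365 = €21,036.4767

€21,036.48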